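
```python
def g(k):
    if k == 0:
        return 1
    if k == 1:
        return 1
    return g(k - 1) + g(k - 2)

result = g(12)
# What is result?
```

Build up from base cases: g(0)=1, g(1)=1, g(2)=2, g(3)=3, g(4)=5, g(5)=8, g(6)=13, ..., g(12)=233

Answer: 233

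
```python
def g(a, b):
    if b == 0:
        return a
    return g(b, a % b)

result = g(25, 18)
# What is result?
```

g(25, 18) -> g(18, 7) -> g(7, 4) -> g(4, 3) -> g(3, 1) -> g(1, 0) -> 1

Answer: 1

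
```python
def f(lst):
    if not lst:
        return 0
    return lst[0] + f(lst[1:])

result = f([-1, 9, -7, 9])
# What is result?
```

(-1) + 9 + (-7) + 9 + 0 = 10

Answer: 10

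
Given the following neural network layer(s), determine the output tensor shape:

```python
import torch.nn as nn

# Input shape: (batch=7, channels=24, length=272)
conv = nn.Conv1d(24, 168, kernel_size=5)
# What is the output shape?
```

Input: (7, 24, 272) -> Output: (7, 168, 268)

Answer: (7, 168, 268)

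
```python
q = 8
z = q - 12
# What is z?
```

Trace:
`q = 8` → q = 8
`z = q - 12` → z = -4
So z = -4

Answer: -4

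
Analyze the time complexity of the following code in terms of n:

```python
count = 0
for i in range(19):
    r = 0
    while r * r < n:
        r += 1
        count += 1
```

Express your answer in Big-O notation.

Each loop level contributes: 1 × √n. Multiplying the contributions gives O(√n).

Answer: O(√n)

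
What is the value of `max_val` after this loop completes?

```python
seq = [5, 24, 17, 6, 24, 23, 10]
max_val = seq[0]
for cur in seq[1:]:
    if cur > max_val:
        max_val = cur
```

Maximum of [5, 24, 17, 6, 24, 23, 10]
`max_val` takes the values: 5 → 24

Answer: 24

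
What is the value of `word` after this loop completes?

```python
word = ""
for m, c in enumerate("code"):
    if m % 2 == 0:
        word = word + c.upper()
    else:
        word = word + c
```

Uppercase even positions in 'code'
`word` takes the values: "" → "C" → "Co" → "CoD" → "CoDe"

Answer: "CoDe"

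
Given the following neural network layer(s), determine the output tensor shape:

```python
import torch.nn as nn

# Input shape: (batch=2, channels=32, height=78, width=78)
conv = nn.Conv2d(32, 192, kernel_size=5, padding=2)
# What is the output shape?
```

Input: (2, 32, 78, 78) -> Output: (2, 192, 78, 78)

Answer: (2, 192, 78, 78)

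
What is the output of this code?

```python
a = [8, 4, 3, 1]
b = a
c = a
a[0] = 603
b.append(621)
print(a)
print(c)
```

Key concept: multiple aliases.
Step by step:
`a = [8, 4, 3, 1]` → a = [8, 4, 3, 1]
`b = a` → b = [8, 4, 3, 1] (same object as a)
`c = a` → c = [8, 4, 3, 1] (same object as a, b)
`a[0] = 603` → a = [603, 4, 3, 1] (same object as b, c); b = [603, 4, 3, 1] (same object as a, c); c = [603, 4, 3, 1] (same object as a, b)
`b.append(621)` → a = [603, 4, 3, 1, 621] (same object as b, c); b = [603, 4, 3, 1, 621] (same object as a, c); c = [603, 4, 3, 1, 621] (same object as a, b)
`print(a)` → prints [603, 4, 3, 1, 621]
`print(c)` → prints [603, 4, 3, 1, 621]

Answer:
[603, 4, 3, 1, 621]
[603, 4, 3, 1, 621]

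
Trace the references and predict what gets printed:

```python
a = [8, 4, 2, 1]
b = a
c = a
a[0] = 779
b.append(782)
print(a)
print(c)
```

Key concept: multiple aliases.
Step by step:
`a = [8, 4, 2, 1]` → a = [8, 4, 2, 1]
`b = a` → b = [8, 4, 2, 1] (same object as a)
`c = a` → c = [8, 4, 2, 1] (same object as a, b)
`a[0] = 779` → a = [779, 4, 2, 1] (same object as b, c); b = [779, 4, 2, 1] (same object as a, c); c = [779, 4, 2, 1] (same object as a, b)
`b.append(782)` → a = [779, 4, 2, 1, 782] (same object as b, c); b = [779, 4, 2, 1, 782] (same object as a, c); c = [779, 4, 2, 1, 782] (same object as a, b)
`print(a)` → prints [779, 4, 2, 1, 782]
`print(c)` → prints [779, 4, 2, 1, 782]

Answer:
[779, 4, 2, 1, 782]
[779, 4, 2, 1, 782]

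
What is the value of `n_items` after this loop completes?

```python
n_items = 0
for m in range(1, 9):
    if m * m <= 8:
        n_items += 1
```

Count numbers where m² ≤ 8
`n_items` takes the values: 0 → 1 → 2

Answer: 2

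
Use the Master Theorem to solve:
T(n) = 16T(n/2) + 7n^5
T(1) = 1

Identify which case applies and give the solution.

a=16, b=2, f(n)=7n^5. log_2(16) = 4. Since c=5 > 4 and the regularity condition holds (16(n/2)^5 = (16/2^5)n^5 with 16/2^5 < 1), Case 3 applies: T(n) = Θ(f(n)) = O(n^5).

Answer: O(n^5) - Case 3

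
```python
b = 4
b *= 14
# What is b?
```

Trace:
`b = 4` → b = 4
`b *= 14` → b = 56
So b = 56

Answer: 56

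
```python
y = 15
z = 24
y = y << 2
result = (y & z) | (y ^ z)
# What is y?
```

Trace:
`y = 15` → y = 15
`z = 24` → z = 24
`y = y << 2` → y = 60
`result = (y & z) | (y ^ z)` → result = 60
So y = 60

Answer: 60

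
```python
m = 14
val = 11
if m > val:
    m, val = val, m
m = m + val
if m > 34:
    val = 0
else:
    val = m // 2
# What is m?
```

Trace:
`m = 14` → m = 14
`val = 11` → val = 11
`if m > val: ...` → m > val is True → m = 11; val = 14
`m = m + val` → m = 25
`if m > 34: ...` → m > 34 is False, take else branch → val = 12
So m = 25

Answer: 25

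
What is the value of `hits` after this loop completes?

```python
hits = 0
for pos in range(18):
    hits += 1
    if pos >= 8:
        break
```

Loop breaks when pos reaches 8, hits is 9
`hits` takes the values: 0 → 1 → 2 → 3 → 4 → 5 → 6 → 7 → 8 → 9

Answer: 9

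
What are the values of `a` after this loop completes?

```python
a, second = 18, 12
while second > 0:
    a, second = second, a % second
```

GCD of 18 and 12
`a` takes the values: 18 → 12 → 6

Answer: 6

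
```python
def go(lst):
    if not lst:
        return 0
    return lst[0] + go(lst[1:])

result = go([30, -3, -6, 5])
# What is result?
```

30 + (-3) + (-6) + 5 + 0 = 26

Answer: 26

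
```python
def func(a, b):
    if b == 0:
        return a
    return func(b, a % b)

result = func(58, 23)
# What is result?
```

func(58, 23) -> func(23, 12) -> func(12, 11) -> func(11, 1) -> func(1, 0) -> 1

Answer: 1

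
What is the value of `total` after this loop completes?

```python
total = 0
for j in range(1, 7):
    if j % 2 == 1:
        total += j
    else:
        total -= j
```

Add odd, subtract even
`total` takes the values: 0 → 1 → -1 → 2 → -2 → 3 → -3

Answer: -3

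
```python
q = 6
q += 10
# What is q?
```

Trace:
`q = 6` → q = 6
`q += 10` → q = 16
So q = 16

Answer: 16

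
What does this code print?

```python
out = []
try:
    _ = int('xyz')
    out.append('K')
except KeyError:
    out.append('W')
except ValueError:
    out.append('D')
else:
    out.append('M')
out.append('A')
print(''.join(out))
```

Execution trace: 'D' (except ValueError) → 'A' (after the try/except). Output: DA

Answer: DA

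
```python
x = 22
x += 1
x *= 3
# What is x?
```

Trace:
`x = 22` → x = 22
`x += 1` → x = 23
`x *= 3` → x = 69
So x = 69

Answer: 69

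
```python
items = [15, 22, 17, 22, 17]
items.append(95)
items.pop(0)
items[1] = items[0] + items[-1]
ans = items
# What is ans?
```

Trace:
`items = [15, 22, 17, 22, 17]` → items = [15, 22, 17, 22, 17]
`items.append(95)` → items = [15, 22, 17, 22, 17, 95]
`items.pop(0)` → items = [22, 17, 22, 17, 95]
`items[1] = items[0] + items[-1]` → items = [22, 117, 22, 17, 95]
`ans = items` → ans = [22, 117, 22, 17, 95]
So ans = [22, 117, 22, 17, 95]

Answer: [22, 117, 22, 17, 95]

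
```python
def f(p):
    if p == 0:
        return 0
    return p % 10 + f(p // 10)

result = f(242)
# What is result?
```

Sum of digits of 242: 2 + 4 + 2 = 8

Answer: 8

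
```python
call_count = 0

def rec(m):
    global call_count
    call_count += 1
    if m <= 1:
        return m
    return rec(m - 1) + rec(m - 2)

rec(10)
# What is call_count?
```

Calls(m) = 1 + Calls(m-1) + Calls(m-2); Calls(0)=Calls(1)=1. For m=10 this gives 177.

Answer: 177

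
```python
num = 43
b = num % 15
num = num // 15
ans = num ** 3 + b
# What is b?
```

Trace:
`num = 43` → num = 43
`b = num % 15` → b = 13
`num = num // 15` → num = 2
`ans = num ** 3 + b` → ans = 21
So b = 13

Answer: 13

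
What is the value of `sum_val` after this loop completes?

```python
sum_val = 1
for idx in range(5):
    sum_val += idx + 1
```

Start at 1, add 1 to 5 = 16
`sum_val` takes the values: 1 → 2 → 4 → 7 → 11 → 16

Answer: 16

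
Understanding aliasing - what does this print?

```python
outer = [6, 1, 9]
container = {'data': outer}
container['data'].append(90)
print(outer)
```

Key concept: dict holds reference to list.
Step by step:
`outer = [6, 1, 9]` → outer = [6, 1, 9]
`container = {'data': outer}` → container = {'data': [6, 1, 9]}
`container['data'].append(90)` → outer = [6, 1, 9, 90]; container = {'data': [6, 1, 9, 90]}
`print(outer)` → prints [6, 1, 9, 90]

Answer: [6, 1, 9, 90]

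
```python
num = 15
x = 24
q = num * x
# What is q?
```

Trace:
`num = 15` → num = 15
`x = 24` → x = 24
`q = num * x` → q = 360
So q = 360

Answer: 360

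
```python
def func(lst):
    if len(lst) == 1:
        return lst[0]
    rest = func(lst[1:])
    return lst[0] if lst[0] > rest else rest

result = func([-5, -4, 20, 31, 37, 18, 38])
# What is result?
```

Recursive max over [-5, -4, 20, 31, 37, 18, 38] = 38

Answer: 38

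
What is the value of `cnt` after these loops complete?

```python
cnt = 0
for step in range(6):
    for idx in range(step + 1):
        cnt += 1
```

Triangle: 1 + 2 + ... + 6
`cnt` takes the values: 0 → 1 → 2 → 3 → 4 → 5 → 6 → 7 → 8 → 9 → 10 → 11 → 12 → 13 → 14 → 15 → 16 → 17 → 18 → 19 → 20 → 21

Answer: 21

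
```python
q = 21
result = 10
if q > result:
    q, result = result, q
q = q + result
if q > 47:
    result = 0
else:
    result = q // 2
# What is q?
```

Trace:
`q = 21` → q = 21
`result = 10` → result = 10
`if q > result: ...` → q > result is True → q = 10; result = 21
`q = q + result` → q = 31
`if q > 47: ...` → q > 47 is False, take else branch → result = 15
So q = 31

Answer: 31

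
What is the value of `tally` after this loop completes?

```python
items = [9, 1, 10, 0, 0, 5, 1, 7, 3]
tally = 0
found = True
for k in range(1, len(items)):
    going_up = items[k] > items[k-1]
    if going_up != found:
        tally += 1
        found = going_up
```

Count direction changes in [9, 1, 10, 0, 0, 5, 1, 7, 3]
`tally` takes the values: 0 → 1 → 2 → 3 → 4 → 5 → 6 → 7

Answer: 7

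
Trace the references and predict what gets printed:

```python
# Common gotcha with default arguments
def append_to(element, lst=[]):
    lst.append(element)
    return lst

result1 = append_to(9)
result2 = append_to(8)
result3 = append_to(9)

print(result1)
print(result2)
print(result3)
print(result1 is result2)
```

Key concept: mutable default argument gotcha.
Step by step:
`result1 = append_to(9)` → result1 = [9]
`result2 = append_to(8)` → result1 = [9, 8] (same object as result2); result2 = [9, 8] (same object as result1)
`result3 = append_to(9)` → result1 = [9, 8, 9] (same object as result2, result3); result2 = [9, 8, 9] (same object as result1, result3); result3 = [9, 8, 9] (same object as result1, result2)
`print(result1)` → prints [9, 8, 9]
`print(result2)` → prints [9, 8, 9]
`print(result3)` → prints [9, 8, 9]
`print(result1 is result2)` → prints True

Answer:
[9, 8, 9]
[9, 8, 9]
[9, 8, 9]
True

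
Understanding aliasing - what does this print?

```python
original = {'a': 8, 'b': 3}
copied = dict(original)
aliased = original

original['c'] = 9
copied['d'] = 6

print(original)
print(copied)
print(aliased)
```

Key concept: dict() creates copy, assignment creates alias.
Step by step:
`original = {'a': 8, 'b': 3}` → original = {'a': 8, 'b': 3}
`copied = dict(original)` → copied = {'a': 8, 'b': 3}
`aliased = original` → aliased = {'a': 8, 'b': 3} (same object as original)
`original['c'] = 9` → original = {'a': 8, 'b': 3, 'c': 9} (same object as aliased); aliased = {'a': 8, 'b': 3, 'c': 9} (same object as original)
`copied['d'] = 6` → copied = {'a': 8, 'b': 3, 'd': 6}
`print(original)` → prints {'a': 8, 'b': 3, 'c': 9}
`print(copied)` → prints {'a': 8, 'b': 3, 'd': 6}
`print(aliased)` → prints {'a': 8, 'b': 3, 'c': 9}

Answer:
{'a': 8, 'b': 3, 'c': 9}
{'a': 8, 'b': 3, 'd': 6}
{'a': 8, 'b': 3, 'c': 9}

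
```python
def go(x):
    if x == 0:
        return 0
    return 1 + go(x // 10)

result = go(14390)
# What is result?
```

Count of digits of 14390: 5

Answer: 5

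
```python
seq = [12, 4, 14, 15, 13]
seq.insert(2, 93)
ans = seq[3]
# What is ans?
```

Trace:
`seq = [12, 4, 14, 15, 13]` → seq = [12, 4, 14, 15, 13]
`seq.insert(2, 93)` → seq = [12, 4, 93, 14, 15, 13]
`ans = seq[3]` → ans = 14
So ans = 14

Answer: 14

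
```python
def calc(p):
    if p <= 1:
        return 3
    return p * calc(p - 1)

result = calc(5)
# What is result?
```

calc(5) = 5 * 4 * 3 * 2 * 3 = 360

Answer: 360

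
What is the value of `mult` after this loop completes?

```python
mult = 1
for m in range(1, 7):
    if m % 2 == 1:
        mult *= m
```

Product of odd numbers 1 to 6
`mult` takes the values: 1 → 3 → 15

Answer: 15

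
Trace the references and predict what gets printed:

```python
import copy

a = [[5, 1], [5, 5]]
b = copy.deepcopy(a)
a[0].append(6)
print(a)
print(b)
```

Key concept: deep copy is fully independent.
Step by step:
`a = [[5, 1], [5, 5]]` → a = [[5, 1], [5, 5]]
`b = copy.deepcopy(a)` → b = [[5, 1], [5, 5]]
`a[0].append(6)` → a = [[5, 1, 6], [5, 5]]
`print(a)` → prints [[5, 1, 6], [5, 5]]
`print(b)` → prints [[5, 1], [5, 5]]

Answer:
[[5, 1, 6], [5, 5]]
[[5, 1], [5, 5]]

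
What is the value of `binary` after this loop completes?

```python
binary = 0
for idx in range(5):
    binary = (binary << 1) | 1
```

Build 5 consecutive 1-bits: 0b11111
`binary` takes the values: 0 → 1 → 3 → 7 → 15 → 31

Answer: 31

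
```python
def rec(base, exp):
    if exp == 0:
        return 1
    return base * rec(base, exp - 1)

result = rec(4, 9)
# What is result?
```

rec(4, 9) = 4 * 4 * 4 * 4 * 4 * 4 * 4 * 4 * 4 = 262144

Answer: 262144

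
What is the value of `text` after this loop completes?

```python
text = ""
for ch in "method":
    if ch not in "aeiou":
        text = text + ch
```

Remove vowels from 'method'
`text` takes the values: "" → "m" → "mt" → "mth" → "mthd"

Answer: "mthd"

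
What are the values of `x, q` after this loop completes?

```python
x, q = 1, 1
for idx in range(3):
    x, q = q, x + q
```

Fibonacci: after 3 iterations
`x, q` takes the values: (1, 1) → (1, 2) → (2, 3) → (3, 5)

Answer: 3, 5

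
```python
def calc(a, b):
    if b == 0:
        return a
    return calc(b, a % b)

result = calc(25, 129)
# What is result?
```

calc(25, 129) -> calc(129, 25) -> calc(25, 4) -> calc(4, 1) -> calc(1, 0) -> 1

Answer: 1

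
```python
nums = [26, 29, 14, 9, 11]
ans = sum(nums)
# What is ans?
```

Trace:
`nums = [26, 29, 14, 9, 11]` → nums = [26, 29, 14, 9, 11]
`ans = sum(nums)` → ans = 89
So ans = 89

Answer: 89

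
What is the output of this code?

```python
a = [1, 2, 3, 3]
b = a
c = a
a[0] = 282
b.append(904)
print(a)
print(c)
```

Key concept: multiple aliases.
Step by step:
`a = [1, 2, 3, 3]` → a = [1, 2, 3, 3]
`b = a` → b = [1, 2, 3, 3] (same object as a)
`c = a` → c = [1, 2, 3, 3] (same object as a, b)
`a[0] = 282` → a = [282, 2, 3, 3] (same object as b, c); b = [282, 2, 3, 3] (same object as a, c); c = [282, 2, 3, 3] (same object as a, b)
`b.append(904)` → a = [282, 2, 3, 3, 904] (same object as b, c); b = [282, 2, 3, 3, 904] (same object as a, c); c = [282, 2, 3, 3, 904] (same object as a, b)
`print(a)` → prints [282, 2, 3, 3, 904]
`print(c)` → prints [282, 2, 3, 3, 904]

Answer:
[282, 2, 3, 3, 904]
[282, 2, 3, 3, 904]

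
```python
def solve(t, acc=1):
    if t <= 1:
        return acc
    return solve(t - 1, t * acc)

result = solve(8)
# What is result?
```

Accumulator trace (n, acc): (8, 1) -> (7, 8) -> (6, 56) -> (5, 336) -> (4, 1680) -> (3, 6720) -> (2, 20160) -> (1, 40320) -> return 40320

Answer: 40320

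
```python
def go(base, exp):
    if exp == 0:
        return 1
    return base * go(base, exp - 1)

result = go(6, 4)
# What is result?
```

go(6, 4) = 6 * 6 * 6 * 6 = 1296

Answer: 1296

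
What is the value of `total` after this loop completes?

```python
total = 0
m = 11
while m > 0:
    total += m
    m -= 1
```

Sum 11 down to 1
`total` takes the values: 0 → 11 → 21 → 30 → 38 → 45 → 51 → 56 → 60 → 63 → 65 → 66

Answer: 66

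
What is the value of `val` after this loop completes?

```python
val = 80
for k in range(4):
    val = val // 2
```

Halve 4 times: 80 // 2^4 = 5
`val` takes the values: 80 → 40 → 20 → 10 → 5

Answer: 5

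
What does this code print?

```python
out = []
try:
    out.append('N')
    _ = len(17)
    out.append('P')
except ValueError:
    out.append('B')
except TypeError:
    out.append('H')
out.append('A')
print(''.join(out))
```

Execution trace: 'N' (try body) → 'H' (except TypeError) → 'A' (after the try/except). Output: NHA

Answer: NHA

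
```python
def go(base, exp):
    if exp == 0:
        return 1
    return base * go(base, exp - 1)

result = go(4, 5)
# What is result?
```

go(4, 5) = 4 * 4 * 4 * 4 * 4 = 1024

Answer: 1024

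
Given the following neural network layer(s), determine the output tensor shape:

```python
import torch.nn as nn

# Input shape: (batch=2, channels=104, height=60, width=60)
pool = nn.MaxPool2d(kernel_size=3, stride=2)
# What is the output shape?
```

Input: (2, 104, 60, 60) -> Output: (2, 104, 29, 29)

Answer: (2, 104, 29, 29)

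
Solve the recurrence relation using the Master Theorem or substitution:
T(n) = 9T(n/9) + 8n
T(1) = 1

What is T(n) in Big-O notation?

By Master Theorem: a=9, b=9, f(n)=8n. Since log_9(9) = 1 and f(n) = Θ(n^1), Case 2 applies. T(n) = O(n log n).

Answer: O(n log n)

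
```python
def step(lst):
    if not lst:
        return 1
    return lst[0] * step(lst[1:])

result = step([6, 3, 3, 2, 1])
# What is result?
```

Product over [6, 3, 3, 2, 1] = 6 * 3 * 3 * 2 * 1 = 108

Answer: 108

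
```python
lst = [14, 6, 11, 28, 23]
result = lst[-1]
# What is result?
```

Trace:
`lst = [14, 6, 11, 28, 23]` → lst = [14, 6, 11, 28, 23]
`result = lst[-1]` → result = 23
So result = 23

Answer: 23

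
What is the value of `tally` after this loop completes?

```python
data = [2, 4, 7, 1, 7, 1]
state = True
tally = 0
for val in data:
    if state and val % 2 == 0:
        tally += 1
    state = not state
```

Count even values at even positions
`tally` takes the values: 0 → 1

Answer: 1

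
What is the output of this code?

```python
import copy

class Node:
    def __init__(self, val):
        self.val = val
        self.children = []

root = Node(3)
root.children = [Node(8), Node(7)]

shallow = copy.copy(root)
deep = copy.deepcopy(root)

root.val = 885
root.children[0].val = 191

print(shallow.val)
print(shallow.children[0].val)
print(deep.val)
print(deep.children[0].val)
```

Key concept: deep copy with custom objects.
Step by step:
`root = Node(3)` → root = Node(val=3, children=[])
`root.children = [Node(8), Node(7)]` → root = Node(val=3, children=[Node(val=8, children=[]), Node(val=7, children=[])])
`shallow = copy.copy(root)` → shallow = Node(val=3, children=[Node(val=8, children=[]), Node(val=7, children=[])])
`deep = copy.deepcopy(root)` → deep = Node(val=3, children=[Node(val=8, children=[]), Node(val=7, children=[])])
`root.val = 885` → root = Node(val=885, children=[Node(val=8, children=[]), Node(val=7, children=[])])
`root.children[0].val = 191` → root = Node(val=885, children=[Node(val=191, children=[]), Node(val=7, children=[])]); shallow = Node(val=3, children=[Node(val=191, children=[]), Node(val=7, children=[])])
`print(shallow.val)` → prints 3
`print(shallow.children[0].val)` → prints 191
`print(deep.val)` → prints 3
`print(deep.children[0].val)` → prints 8

Answer:
3
191
3
8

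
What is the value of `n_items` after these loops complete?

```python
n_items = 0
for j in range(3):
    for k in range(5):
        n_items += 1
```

3 * 5 = 15
`n_items` takes the values: 0 → 1 → 2 → 3 → 4 → 5 → 6 → 7 → 8 → 9 → 10 → 11 → 12 → 13 → 14 → 15

Answer: 15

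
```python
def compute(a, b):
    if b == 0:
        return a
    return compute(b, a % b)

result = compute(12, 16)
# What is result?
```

compute(12, 16) -> compute(16, 12) -> compute(12, 4) -> compute(4, 0) -> 4

Answer: 4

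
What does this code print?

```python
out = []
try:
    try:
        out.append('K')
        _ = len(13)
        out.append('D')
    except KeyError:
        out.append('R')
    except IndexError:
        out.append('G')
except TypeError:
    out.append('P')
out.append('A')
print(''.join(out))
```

Execution trace: 'K' (try body) → 'P' (outer except TypeError) → 'A' (after the try/except). Output: KPA

Answer: KPA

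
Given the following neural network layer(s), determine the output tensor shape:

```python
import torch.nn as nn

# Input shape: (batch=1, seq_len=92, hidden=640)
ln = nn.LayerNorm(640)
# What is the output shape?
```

Input: (1, 92, 640) -> Output: (1, 92, 640)

Answer: (1, 92, 640)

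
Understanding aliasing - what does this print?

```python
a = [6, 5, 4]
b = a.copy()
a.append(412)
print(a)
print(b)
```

Key concept: list.copy() creates independent copy.
Step by step:
`a = [6, 5, 4]` → a = [6, 5, 4]
`b = a.copy()` → b = [6, 5, 4]
`a.append(412)` → a = [6, 5, 4, 412]
`print(a)` → prints [6, 5, 4, 412]
`print(b)` → prints [6, 5, 4]

Answer:
[6, 5, 4, 412]
[6, 5, 4]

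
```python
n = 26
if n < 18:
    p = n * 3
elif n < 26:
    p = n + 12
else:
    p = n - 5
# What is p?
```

Trace:
`n = 26` → n = 26
`if n < 18: ...` → n < 18 is False, n < 26 is False, take else branch → p = 21
So p = 21

Answer: 21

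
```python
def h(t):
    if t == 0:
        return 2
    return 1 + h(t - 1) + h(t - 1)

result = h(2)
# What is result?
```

h(t) = 1 + 2·h(t-1), h(0)=2. Closed form: (2+1)·2^2 - 1 = 11.

Answer: 11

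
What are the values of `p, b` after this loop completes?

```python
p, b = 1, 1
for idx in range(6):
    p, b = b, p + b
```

Fibonacci: after 6 iterations
`p, b` takes the values: (1, 1) → (1, 2) → (2, 3) → (3, 5) → (5, 8) → (8, 13) → (13, 21)

Answer: 13, 21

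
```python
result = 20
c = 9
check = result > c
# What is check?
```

Trace:
`result = 20` → result = 20
`c = 9` → c = 9
`check = result > c` → check = True
So check = True

Answer: True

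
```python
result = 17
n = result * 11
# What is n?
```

Trace:
`result = 17` → result = 17
`n = result * 11` → n = 187
So n = 187

Answer: 187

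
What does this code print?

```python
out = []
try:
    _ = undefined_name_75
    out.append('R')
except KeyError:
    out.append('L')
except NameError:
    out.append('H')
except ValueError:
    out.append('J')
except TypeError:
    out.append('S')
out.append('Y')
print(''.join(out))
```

Execution trace: 'H' (except NameError) → 'Y' (after the try/except). Output: HY

Answer: HY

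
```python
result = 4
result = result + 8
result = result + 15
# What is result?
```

Trace:
`result = 4` → result = 4
`result = result + 8` → result = 12
`result = result + 15` → result = 27
So result = 27

Answer: 27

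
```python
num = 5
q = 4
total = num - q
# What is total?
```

Trace:
`num = 5` → num = 5
`q = 4` → q = 4
`total = num - q` → total = 1
So total = 1

Answer: 1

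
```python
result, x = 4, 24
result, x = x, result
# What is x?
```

Trace:
`result, x = 4, 24` → result = 4; x = 24
`result, x = x, result` → result = 24; x = 4
So x = 4

Answer: 4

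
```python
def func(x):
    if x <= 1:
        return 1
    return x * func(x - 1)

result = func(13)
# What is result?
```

func(13) = 13 * 12 * 11 * 10 * 9 * 8 * 7 * 6 * 5 * 4 * 3 * 2 * 1 = 6227020800

Answer: 6227020800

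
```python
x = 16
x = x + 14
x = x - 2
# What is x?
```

Trace:
`x = 16` → x = 16
`x = x + 14` → x = 30
`x = x - 2` → x = 28
So x = 28

Answer: 28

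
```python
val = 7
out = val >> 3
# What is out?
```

Trace:
`val = 7` → val = 7
`out = val >> 3` → out = 0
So out = 0

Answer: 0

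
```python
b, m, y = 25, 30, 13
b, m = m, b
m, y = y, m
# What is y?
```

Trace:
`b, m, y = 25, 30, 13` → b = 25; m = 30; y = 13
`b, m = m, b` → b = 30; m = 25
`m, y = y, m` → m = 13; y = 25
So y = 25

Answer: 25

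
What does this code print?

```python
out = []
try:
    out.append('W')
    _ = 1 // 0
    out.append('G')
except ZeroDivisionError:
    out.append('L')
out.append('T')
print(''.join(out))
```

Execution trace: 'W' (try body) → 'L' (except ZeroDivisionError) → 'T' (after the try/except). Output: WLT

Answer: WLT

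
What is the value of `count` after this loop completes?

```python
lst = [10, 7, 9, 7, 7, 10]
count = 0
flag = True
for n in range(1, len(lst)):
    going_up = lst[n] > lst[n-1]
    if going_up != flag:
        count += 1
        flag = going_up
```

Count direction changes in [10, 7, 9, 7, 7, 10]
`count` takes the values: 0 → 1 → 2 → 3 → 4

Answer: 4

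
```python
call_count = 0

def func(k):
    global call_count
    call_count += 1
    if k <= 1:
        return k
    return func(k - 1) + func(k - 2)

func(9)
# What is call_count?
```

Calls(k) = 1 + Calls(k-1) + Calls(k-2); Calls(0)=Calls(1)=1. For k=9 this gives 109.

Answer: 109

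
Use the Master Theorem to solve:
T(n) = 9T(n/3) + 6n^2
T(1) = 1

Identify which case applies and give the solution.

a=9, b=3, f(n)=6n^2. log_3(9) = 2. Since c=2 = 2, Case 2 applies: T(n) = Θ(n^log_b(a) · log n) = O(n^2 log n).

Answer: O(n^2 log n) - Case 2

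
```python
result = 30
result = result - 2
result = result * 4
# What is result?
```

Trace:
`result = 30` → result = 30
`result = result - 2` → result = 28
`result = result * 4` → result = 112
So result = 112

Answer: 112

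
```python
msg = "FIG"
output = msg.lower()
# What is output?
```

Trace:
`msg = "FIG"` → msg = 'FIG'
`output = msg.lower()` → output = 'fig'
So output = 'fig'

Answer: 'fig'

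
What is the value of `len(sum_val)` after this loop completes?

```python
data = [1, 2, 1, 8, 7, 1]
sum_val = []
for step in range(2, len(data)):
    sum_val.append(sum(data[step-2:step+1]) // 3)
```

Number of 3-element averages
`sum_val` takes the values: [] → [1] → [1, 3] → [1, 3, 5] → [1, 3, 5, 5]
So `len(sum_val)` = 4

Answer: 4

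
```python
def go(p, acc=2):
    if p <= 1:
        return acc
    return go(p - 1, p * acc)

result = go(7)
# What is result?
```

Accumulator trace (n, acc): (7, 2) -> (6, 14) -> (5, 84) -> (4, 420) -> (3, 1680) -> (2, 5040) -> (1, 10080) -> return 10080

Answer: 10080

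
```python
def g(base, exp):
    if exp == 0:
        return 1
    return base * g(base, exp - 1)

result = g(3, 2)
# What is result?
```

g(3, 2) = 3 * 3 = 9

Answer: 9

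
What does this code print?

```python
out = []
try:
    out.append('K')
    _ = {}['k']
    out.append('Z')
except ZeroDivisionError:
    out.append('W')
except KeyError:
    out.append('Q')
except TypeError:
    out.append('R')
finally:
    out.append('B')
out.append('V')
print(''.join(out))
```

Execution trace: 'K' (try body) → 'Q' (except KeyError) → 'B' (finally) → 'V' (after the try/except). Output: KQBV

Answer: KQBV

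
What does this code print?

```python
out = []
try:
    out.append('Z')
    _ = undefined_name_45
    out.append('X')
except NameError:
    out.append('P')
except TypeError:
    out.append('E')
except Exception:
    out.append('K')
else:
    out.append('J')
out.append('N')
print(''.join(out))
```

Execution trace: 'Z' (try body) → 'P' (except NameError) → 'N' (after the try/except). Output: ZPN

Answer: ZPN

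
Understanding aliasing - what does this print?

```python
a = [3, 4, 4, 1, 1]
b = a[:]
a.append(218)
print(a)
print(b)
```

Key concept: slice [:] creates copy.
Step by step:
`a = [3, 4, 4, 1, 1]` → a = [3, 4, 4, 1, 1]
`b = a[:]` → b = [3, 4, 4, 1, 1]
`a.append(218)` → a = [3, 4, 4, 1, 1, 218]
`print(a)` → prints [3, 4, 4, 1, 1, 218]
`print(b)` → prints [3, 4, 4, 1, 1]

Answer:
[3, 4, 4, 1, 1, 218]
[3, 4, 4, 1, 1]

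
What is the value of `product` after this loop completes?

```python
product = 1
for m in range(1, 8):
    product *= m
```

7! = 5040
`product` takes the values: 1 → 2 → 6 → 24 → 120 → 720 → 5040

Answer: 5040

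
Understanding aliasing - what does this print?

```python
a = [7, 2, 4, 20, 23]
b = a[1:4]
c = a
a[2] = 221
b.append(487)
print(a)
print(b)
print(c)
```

Key concept: slice vs alias.
Step by step:
`a = [7, 2, 4, 20, 23]` → a = [7, 2, 4, 20, 23]
`b = a[1:4]` → b = [2, 4, 20]
`c = a` → c = [7, 2, 4, 20, 23] (same object as a)
`a[2] = 221` → a = [7, 2, 221, 20, 23] (same object as c); c = [7, 2, 221, 20, 23] (same object as a)
`b.append(487)` → b = [2, 4, 20, 487]
`print(a)` → prints [7, 2, 221, 20, 23]
`print(b)` → prints [2, 4, 20, 487]
`print(c)` → prints [7, 2, 221, 20, 23]

Answer:
[7, 2, 221, 20, 23]
[2, 4, 20, 487]
[7, 2, 221, 20, 23]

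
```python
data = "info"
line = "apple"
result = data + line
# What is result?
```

Trace:
`data = "info"` → data = 'info'
`line = "apple"` → line = 'apple'
`result = data + line` → result = 'infoapple'
So result = 'infoapple'

Answer: 'infoapple'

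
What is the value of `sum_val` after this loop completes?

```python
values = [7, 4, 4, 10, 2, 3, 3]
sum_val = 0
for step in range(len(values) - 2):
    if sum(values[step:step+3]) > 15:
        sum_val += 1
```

Count windows with sum > 15
`sum_val` takes the values: 0 → 1 → 2

Answer: 2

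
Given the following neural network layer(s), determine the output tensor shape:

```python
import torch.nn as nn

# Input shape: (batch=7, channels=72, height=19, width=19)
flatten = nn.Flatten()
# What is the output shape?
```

Input: (7, 72, 19, 19) -> Output: (7, 25992)

Answer: (7, 25992)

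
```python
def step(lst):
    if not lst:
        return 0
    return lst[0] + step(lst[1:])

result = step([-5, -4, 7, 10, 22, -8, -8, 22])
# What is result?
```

(-5) + (-4) + 7 + 10 + 22 + (-8) + (-8) + 22 + 0 = 36

Answer: 36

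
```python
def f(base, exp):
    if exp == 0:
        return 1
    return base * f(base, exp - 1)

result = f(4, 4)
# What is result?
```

f(4, 4) = 4 * 4 * 4 * 4 = 256

Answer: 256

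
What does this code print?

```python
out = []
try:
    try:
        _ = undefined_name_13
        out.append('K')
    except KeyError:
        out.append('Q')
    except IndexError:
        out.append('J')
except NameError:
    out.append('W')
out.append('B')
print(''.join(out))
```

Execution trace: 'W' (outer except NameError) → 'B' (after the try/except). Output: WB

Answer: WB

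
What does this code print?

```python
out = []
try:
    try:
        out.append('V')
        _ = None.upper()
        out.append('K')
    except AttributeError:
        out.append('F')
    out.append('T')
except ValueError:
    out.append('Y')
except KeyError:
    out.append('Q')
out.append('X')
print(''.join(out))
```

Execution trace: 'V' (inner try body) → 'F' (inner except AttributeError) → 'T' (try body, no exception) → 'X' (after the try/except). Output: VFTX

Answer: VFTX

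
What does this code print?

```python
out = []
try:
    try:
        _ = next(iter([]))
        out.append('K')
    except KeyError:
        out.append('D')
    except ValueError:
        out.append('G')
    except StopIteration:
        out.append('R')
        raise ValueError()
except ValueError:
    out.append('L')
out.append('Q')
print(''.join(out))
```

Execution trace: 'R' (inner except StopIteration) → 'L' (outer except ValueError) → 'Q' (after the try/except). Output: RLQ

Answer: RLQ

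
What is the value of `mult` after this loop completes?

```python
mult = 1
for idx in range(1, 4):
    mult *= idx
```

3! = 6
`mult` takes the values: 1 → 2 → 6

Answer: 6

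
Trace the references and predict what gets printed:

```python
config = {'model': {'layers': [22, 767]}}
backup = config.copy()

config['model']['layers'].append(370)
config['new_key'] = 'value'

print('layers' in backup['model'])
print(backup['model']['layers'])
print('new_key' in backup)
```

Key concept: shallow copy gotcha with nested dict.
Step by step:
`config = {'model': {'layers': [22, 767]}}` → config = {'model': {'layers': [22, 767]}}
`backup = config.copy()` → backup = {'model': {'layers': [22, 767]}}
`config['model']['layers'].append(370)` → config = {'model': {'layers': [22, 767, 370]}}; backup = {'model': {'layers': [22, 767, 370]}}
`config['new_key'] = 'value'` → config = {'model': {'layers': [22, 767, 370]}, 'new_key': 'value'}
`print('layers' in backup['model'])` → prints True
`print(backup['model']['layers'])` → prints [22, 767, 370]
`print('new_key' in backup)` → prints False

Answer:
True
[22, 767, 370]
False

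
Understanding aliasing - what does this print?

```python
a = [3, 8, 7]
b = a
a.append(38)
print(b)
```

Key concept: basic list aliasing.
Step by step:
`a = [3, 8, 7]` → a = [3, 8, 7]
`b = a` → b = [3, 8, 7] (same object as a)
`a.append(38)` → a = [3, 8, 7, 38] (same object as b); b = [3, 8, 7, 38] (same object as a)
`print(b)` → prints [3, 8, 7, 38]

Answer: [3, 8, 7, 38]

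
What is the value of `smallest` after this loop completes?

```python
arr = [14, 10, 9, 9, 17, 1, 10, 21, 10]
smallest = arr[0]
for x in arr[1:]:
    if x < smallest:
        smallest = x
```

Minimum of [14, 10, 9, 9, 17, 1, 10, 21, 10]
`smallest` takes the values: 14 → 10 → 9 → 1

Answer: 1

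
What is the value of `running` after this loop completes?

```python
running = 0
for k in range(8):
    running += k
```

Sum of 0 to 7 = 28
`running` takes the values: 0 → 1 → 3 → 6 → 10 → 15 → 21 → 28

Answer: 28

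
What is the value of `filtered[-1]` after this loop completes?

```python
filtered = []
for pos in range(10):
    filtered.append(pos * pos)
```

Last element of squares 0 to 9
`filtered` takes the values: [] → [0] → [0, 1] → [0, 1, 4] → [0, 1, 4, 9] → [0, 1, 4, 9, 16] → [0, 1, 4, 9, 16, 25] → [0, 1, 4, 9, 16, 25, 36] → [0, 1, 4, 9, 16, 25, 36, 49] → [0, 1, 4, 9, 16, 25, 36, 49, 64] → [0, 1, 4, 9, 16, 25, 36, 49, 64, 81]
So `filtered[-1]` = 81

Answer: 81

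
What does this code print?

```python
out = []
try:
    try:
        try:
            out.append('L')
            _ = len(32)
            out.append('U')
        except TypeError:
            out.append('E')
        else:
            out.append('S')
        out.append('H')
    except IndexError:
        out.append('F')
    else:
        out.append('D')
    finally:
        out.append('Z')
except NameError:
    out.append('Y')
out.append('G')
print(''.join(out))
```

Execution trace: 'L' (inner try body) → 'E' (inner except TypeError) → 'H' (try body, no exception) → 'D' (else) → 'Z' (finally) → 'G' (after the try/except). Output: LEHDZG

Answer: LEHDZG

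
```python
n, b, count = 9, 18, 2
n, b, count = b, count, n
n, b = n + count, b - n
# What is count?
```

Trace:
`n, b, count = 9, 18, 2` → n = 9; b = 18; count = 2
`n, b, count = b, count, n` → n = 18; b = 2; count = 9
`n, b = n + count, b - n` → n = 27; b = -16
So count = 9

Answer: 9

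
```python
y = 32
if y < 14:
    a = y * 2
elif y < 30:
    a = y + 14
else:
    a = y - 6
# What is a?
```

Trace:
`y = 32` → y = 32
`if y < 14: ...` → y < 14 is False, y < 30 is False, take else branch → a = 26
So a = 26

Answer: 26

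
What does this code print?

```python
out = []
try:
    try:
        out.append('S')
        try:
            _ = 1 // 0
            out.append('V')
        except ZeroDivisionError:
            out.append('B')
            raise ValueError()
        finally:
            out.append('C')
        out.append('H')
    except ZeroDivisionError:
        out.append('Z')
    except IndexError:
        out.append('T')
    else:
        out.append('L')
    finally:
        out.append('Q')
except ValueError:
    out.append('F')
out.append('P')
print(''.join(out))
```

Execution trace: 'S' (try body) → 'B' (inner except ZeroDivisionError) → 'C' (inner finally) → 'Q' (finally) → 'F' (outer except ValueError) → 'P' (after the try/except). Output: SBCQFP

Answer: SBCQFP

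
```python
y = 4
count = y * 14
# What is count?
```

Trace:
`y = 4` → y = 4
`count = y * 14` → count = 56
So count = 56

Answer: 56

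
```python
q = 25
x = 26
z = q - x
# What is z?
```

Trace:
`q = 25` → q = 25
`x = 26` → x = 26
`z = q - x` → z = -1
So z = -1

Answer: -1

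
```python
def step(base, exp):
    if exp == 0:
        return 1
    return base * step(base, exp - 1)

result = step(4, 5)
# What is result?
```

step(4, 5) = 4 * 4 * 4 * 4 * 4 = 1024

Answer: 1024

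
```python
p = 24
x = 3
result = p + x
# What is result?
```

Trace:
`p = 24` → p = 24
`x = 3` → x = 3
`result = p + x` → result = 27
So result = 27

Answer: 27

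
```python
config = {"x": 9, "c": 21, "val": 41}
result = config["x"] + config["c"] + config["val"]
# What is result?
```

Trace:
`config = {"x": 9, "c": 21, "val": 41}` → config = {'x': 9, 'c': 21, 'val': 41}
`result = config["x"] + config["c"] + config["val"]` → result = 71
So result = 71

Answer: 71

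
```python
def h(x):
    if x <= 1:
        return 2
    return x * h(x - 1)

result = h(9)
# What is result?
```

h(9) = 9 * 8 * 7 * 6 * 5 * 4 * 3 * 2 * 2 = 725760

Answer: 725760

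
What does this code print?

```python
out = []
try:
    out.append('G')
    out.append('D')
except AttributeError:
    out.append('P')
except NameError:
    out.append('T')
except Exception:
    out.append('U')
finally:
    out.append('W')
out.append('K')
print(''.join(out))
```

Execution trace: 'G' (try body) → 'D' (try body, no exception) → 'W' (finally) → 'K' (after the try/except). Output: GDWK

Answer: GDWK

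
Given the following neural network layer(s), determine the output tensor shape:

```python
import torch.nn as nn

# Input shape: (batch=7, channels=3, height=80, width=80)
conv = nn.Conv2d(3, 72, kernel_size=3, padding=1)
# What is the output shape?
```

Input: (7, 3, 80, 80) -> Output: (7, 72, 80, 80)

Answer: (7, 72, 80, 80)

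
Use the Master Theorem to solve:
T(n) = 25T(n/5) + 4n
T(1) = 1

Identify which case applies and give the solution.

a=25, b=5, f(n)=4n. log_5(25) = 2. Since c=1 < 2, Case 1 applies: T(n) = Θ(n^log_b(a)) = O(n^2).

Answer: O(n^2) - Case 1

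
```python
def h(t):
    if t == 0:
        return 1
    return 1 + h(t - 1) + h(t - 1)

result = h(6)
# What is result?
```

h(t) = 1 + 2·h(t-1), h(0)=1. Closed form: (1+1)·2^6 - 1 = 127.

Answer: 127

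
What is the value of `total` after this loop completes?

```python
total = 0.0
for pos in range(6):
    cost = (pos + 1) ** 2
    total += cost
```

Sum of squared losses 1² + 2² + ... + 6²
`total` takes the values: 0.0 → 1.0 → 5.0 → 14.0 → 30.0 → 55.0 → 91.0

Answer: 91.0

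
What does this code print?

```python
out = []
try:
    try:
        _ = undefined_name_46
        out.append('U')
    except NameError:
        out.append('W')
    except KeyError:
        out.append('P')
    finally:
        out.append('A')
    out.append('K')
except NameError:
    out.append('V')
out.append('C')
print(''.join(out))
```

Execution trace: 'W' (inner except NameError) → 'A' (inner finally) → 'K' (try body, no exception) → 'C' (after the try/except). Output: WAKC

Answer: WAKC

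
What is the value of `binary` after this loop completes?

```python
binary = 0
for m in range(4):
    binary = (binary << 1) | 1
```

Build 4 consecutive 1-bits: 0b1111
`binary` takes the values: 0 → 1 → 3 → 7 → 15

Answer: 15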